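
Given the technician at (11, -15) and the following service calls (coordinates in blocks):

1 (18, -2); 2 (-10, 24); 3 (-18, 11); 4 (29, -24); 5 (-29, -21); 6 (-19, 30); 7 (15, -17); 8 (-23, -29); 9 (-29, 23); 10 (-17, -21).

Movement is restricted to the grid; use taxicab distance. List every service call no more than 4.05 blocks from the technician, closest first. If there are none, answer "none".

Distances from (11, -15):
1: |7| + |13| = 7 + 13 = 20 blocks
2: |-21| + |39| = 21 + 39 = 60 blocks
3: |-29| + |26| = 29 + 26 = 55 blocks
4: |18| + |-9| = 18 + 9 = 27 blocks
5: |-40| + |-6| = 40 + 6 = 46 blocks
6: |-30| + |45| = 30 + 45 = 75 blocks
7: |4| + |-2| = 4 + 2 = 6 blocks
8: |-34| + |-14| = 34 + 14 = 48 blocks
9: |-40| + |38| = 40 + 38 = 78 blocks
10: |-28| + |-6| = 28 + 6 = 34 blocks
Threshold 4.05 blocks: none within range.

none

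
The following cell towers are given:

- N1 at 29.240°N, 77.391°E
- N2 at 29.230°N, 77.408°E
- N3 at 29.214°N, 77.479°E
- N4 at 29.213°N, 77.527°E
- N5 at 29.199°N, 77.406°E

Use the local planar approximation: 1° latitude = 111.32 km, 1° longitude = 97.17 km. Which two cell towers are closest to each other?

N1 and N2

Pairwise distances:
N1–N2: 1.992 km
N1–N3: 9.028 km
N1–N4: 13.553 km
N1–N5: 4.791 km
N2–N3: 7.125 km
N2–N4: 11.717 km
N2–N5: 3.456 km
N3–N4: 4.665 km
N3–N5: 7.287 km
N4–N5: 11.860 km
Closest pair: N1–N2 at 1.992 km.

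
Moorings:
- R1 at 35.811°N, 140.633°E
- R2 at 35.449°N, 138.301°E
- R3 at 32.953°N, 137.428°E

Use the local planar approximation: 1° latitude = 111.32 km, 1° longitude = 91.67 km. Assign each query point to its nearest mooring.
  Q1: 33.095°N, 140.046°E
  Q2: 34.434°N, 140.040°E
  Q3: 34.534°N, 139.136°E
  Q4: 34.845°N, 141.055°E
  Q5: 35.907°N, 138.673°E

Q1 at 33.095°N, 140.046°E:
  R1: 307.096 km
  R2: 307.014 km
  R3: 240.512 km
  → nearest: R3 (240.512 km)
Q2 at 34.434°N, 140.040°E:
  R1: 162.641 km
  R2: 195.396 km
  R3: 290.711 km
  → nearest: R1 (162.641 km)
Q3 at 34.534°N, 139.136°E:
  R1: 197.586 km
  R2: 127.413 km
  R3: 235.563 km
  → nearest: R2 (127.413 km)
Q4 at 34.845°N, 141.055°E:
  R1: 114.282 km
  R2: 261.259 km
  R3: 393.583 km
  → nearest: R1 (114.282 km)
Q5 at 35.907°N, 138.673°E:
  R1: 179.991 km
  R2: 61.338 km
  R3: 348.082 km
  → nearest: R2 (61.338 km)

Q1→R3; Q2→R1; Q3→R2; Q4→R1; Q5→R2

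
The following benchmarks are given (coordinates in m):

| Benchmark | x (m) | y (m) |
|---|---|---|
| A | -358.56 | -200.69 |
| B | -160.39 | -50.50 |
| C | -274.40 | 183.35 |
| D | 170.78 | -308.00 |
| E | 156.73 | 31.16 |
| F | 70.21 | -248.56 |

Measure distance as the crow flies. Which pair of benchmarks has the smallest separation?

Pairwise distances:
A–B: √((198.17)² + (150.19)²) = √(39271.3489 + 22557.0361) = 248.65 m
A–C: √((84.16)² + (384.04)²) = √(7082.9056 + 147486.7216) = 393.15 m
A–D: √((529.34)² + (-107.31)²) = √(280200.8356 + 11515.4361) = 540.11 m
A–E: √((515.29)² + (231.85)²) = √(265523.7841 + 53754.4225) = 565.05 m
A–F: √((428.77)² + (-47.87)²) = √(183843.7129 + 2291.5369) = 431.43 m
B–C: √((-114.01)² + (233.85)²) = √(12998.2801 + 54685.8225) = 260.16 m
B–D: √((331.17)² + (-257.50)²) = √(109673.5689 + 66306.2500) = 419.50 m
B–E: √((317.12)² + (81.66)²) = √(100565.0944 + 6668.3556) = 327.47 m
B–F: √((230.60)² + (-198.06)²) = √(53176.3600 + 39227.7636) = 303.98 m
C–D: √((445.18)² + (-491.35)²) = √(198185.2324 + 241424.8225) = 663.03 m
C–E: √((431.13)² + (-152.19)²) = √(185873.0769 + 23161.7961) = 457.20 m
C–F: √((344.61)² + (-431.91)²) = √(118756.0521 + 186546.2481) = 552.54 m
D–E: √((-14.05)² + (339.16)²) = √(197.4025 + 115029.5056) = 339.45 m
D–F: √((-100.57)² + (59.44)²) = √(10114.3249 + 3533.1136) = 116.82 m
E–F: √((-86.52)² + (-279.72)²) = √(7485.7104 + 78243.2784) = 292.80 m
Closest pair: D–F at 116.82 m.

D and F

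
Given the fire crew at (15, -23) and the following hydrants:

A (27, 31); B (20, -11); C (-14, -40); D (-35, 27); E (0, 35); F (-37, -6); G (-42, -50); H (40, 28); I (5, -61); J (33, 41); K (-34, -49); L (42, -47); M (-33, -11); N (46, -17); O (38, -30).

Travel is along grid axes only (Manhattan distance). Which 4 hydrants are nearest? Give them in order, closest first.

B, O, N, C

Distances from (15, -23):
A: 66
B: 17
C: 46
D: 100
E: 73
F: 69
G: 84
H: 76
I: 48
J: 82
K: 75
L: 51
M: 60
N: 37
O: 30
Sorted: B (17) < O (30) < N (37) < C (46) < I (48) < L (51) < …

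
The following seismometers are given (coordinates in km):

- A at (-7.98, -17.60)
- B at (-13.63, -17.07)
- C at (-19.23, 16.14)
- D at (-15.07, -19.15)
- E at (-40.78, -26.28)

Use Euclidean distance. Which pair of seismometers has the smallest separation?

Pairwise distances:
B–D: 2.53 km
A–B: 5.67 km
A–D: 7.26 km
D–E: 26.68 km
B–E: 28.67 km
B–C: 33.68 km
A–E: 33.93 km
C–D: 35.53 km
A–C: 35.57 km
C–E: 47.58 km
Closest pair: B–D at 2.53 km.

B and D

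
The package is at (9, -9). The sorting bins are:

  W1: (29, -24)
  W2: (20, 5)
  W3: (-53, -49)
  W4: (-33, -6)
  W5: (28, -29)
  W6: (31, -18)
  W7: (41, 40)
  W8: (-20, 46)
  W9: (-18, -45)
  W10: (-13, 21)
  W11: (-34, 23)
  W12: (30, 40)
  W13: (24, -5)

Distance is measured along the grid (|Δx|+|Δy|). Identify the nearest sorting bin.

W13

Distances from (9, -9):
W1: |20| + |-15| = 20 + 15 = 35
W2: |11| + |14| = 11 + 14 = 25
W3: |-62| + |-40| = 62 + 40 = 102
W4: |-42| + |3| = 42 + 3 = 45
W5: |19| + |-20| = 19 + 20 = 39
W6: |22| + |-9| = 22 + 9 = 31
W7: |32| + |49| = 32 + 49 = 81
W8: |-29| + |55| = 29 + 55 = 84
W9: |-27| + |-36| = 27 + 36 = 63
W10: |-22| + |30| = 22 + 30 = 52
W11: |-43| + |32| = 43 + 32 = 75
W12: |21| + |49| = 21 + 49 = 70
W13: |15| + |4| = 15 + 4 = 19
Minimum: W13 at 19.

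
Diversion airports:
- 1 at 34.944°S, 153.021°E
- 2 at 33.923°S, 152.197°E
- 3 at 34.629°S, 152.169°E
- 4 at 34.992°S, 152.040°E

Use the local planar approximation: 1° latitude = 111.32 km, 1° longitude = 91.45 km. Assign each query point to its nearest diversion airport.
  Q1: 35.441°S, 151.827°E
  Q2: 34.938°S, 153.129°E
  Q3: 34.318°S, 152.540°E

Q1 at 35.441°S, 151.827°E:
  1: 122.408 km
  2: 172.338 km
  3: 95.650 km
  4: 53.644 km
  → nearest: 4 (53.644 km)
Q2 at 34.938°S, 153.129°E:
  1: 9.899 km
  2: 141.531 km
  3: 94.290 km
  4: 99.770 km
  → nearest: 1 (9.899 km)
Q3 at 34.318°S, 152.540°E:
  1: 82.408 km
  2: 54.013 km
  3: 48.474 km
  4: 87.865 km
  → nearest: 3 (48.474 km)

Q1→4; Q2→1; Q3→3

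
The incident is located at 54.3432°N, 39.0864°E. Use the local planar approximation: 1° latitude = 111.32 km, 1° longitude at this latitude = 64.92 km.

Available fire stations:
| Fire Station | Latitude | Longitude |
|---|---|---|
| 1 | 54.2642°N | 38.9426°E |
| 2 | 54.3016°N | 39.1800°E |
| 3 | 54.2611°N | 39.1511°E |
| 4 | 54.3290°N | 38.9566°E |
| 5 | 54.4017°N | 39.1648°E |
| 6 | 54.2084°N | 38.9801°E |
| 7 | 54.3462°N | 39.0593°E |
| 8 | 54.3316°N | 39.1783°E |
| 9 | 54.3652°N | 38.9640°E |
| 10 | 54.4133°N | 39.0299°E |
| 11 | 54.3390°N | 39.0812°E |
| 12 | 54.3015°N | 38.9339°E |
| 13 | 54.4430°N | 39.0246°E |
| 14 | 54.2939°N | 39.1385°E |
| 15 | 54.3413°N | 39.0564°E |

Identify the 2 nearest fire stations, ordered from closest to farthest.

11, 7

Distances from 54.3432°N, 39.0864°E:
1: √((-0.0790·111.32)² + (-0.1438·64.92)²) = √(77.339361 + 87.151486) = 12.8254 km
2: √((-0.0416·111.32)² + (0.0936·64.92)²) = √(21.445346 + 36.923998) = 7.6400 km
3: √((-0.0821·111.32)² + (0.0647·64.92)²) = √(83.528121 + 17.642722) = 10.0584 km
4: √((-0.0142·111.32)² + (-0.1298·64.92)²) = √(2.498752 + 71.007857) = 8.5736 km
5: √((0.0585·111.32)² + (0.0784·64.92)²) = √(42.409009 + 25.905331) = 8.2652 km
6: √((-0.1348·111.32)² + (-0.1063·64.92)²) = √(225.178115 + 47.623746) = 16.5167 km
7: √((0.0030·111.32)² + (-0.0271·64.92)²) = √(0.111529 + 3.095249) = 1.7907 km
8: √((-0.0116·111.32)² + (0.0919·64.92)²) = √(1.667487 + 35.594922) = 6.1043 km
9: √((0.0220·111.32)² + (-0.1224·64.92)²) = √(5.997797 + 63.142222) = 8.3150 km
10: √((0.0701·111.32)² + (-0.0565·64.92)²) = √(60.895112 + 13.454077) = 8.6226 km
11: √((-0.0042·111.32)² + (-0.0052·64.92)²) = √(0.218597 + 0.113963) = 0.5767 km
12: √((-0.0417·111.32)² + (-0.1525·64.92)²) = √(21.548572 + 98.015940) = 10.9346 km
13: √((0.0998·111.32)² + (-0.0618·64.92)²) = √(123.426234 + 16.096593) = 11.8120 km
14: √((-0.0493·111.32)² + (0.0521·64.92)²) = √(30.118978 + 11.440170) = 6.4466 km
15: √((-0.0019·111.32)² + (-0.0300·64.92)²) = √(0.044736 + 3.793146) = 1.9591 km
Sorted: 11 (0.5767 km) < 7 (1.7907 km) < 15 (1.9591 km) < 8 (6.1043 km) < …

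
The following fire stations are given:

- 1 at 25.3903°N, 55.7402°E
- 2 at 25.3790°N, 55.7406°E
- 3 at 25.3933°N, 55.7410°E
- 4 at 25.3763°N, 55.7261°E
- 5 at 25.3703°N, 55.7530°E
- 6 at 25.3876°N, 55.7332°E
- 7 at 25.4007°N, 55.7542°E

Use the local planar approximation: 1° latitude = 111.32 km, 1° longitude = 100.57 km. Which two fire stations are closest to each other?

Pairwise distances:
1–2: √((-0.0113·111.32)² + (0.0004·100.57)²) = √(1.582353 + 0.001618) = 1.2586 km
1–3: √((0.0030·111.32)² + (0.0008·100.57)²) = √(0.111529 + 0.006473) = 0.3435 km
1–4: √((-0.0140·111.32)² + (-0.0141·100.57)²) = √(2.428860 + 2.010829) = 2.1071 km
1–5: √((-0.0200·111.32)² + (0.0128·100.57)²) = √(4.956857 + 1.657131) = 2.5718 km
1–6: √((-0.0027·111.32)² + (-0.0070·100.57)²) = √(0.090339 + 0.495602) = 0.7655 km
1–7: √((0.0104·111.32)² + (0.0140·100.57)²) = √(1.340334 + 1.982408) = 1.8228 km
2–3: √((0.0143·111.32)² + (0.0004·100.57)²) = √(2.534069 + 0.001618) = 1.5924 km
2–4: √((-0.0027·111.32)² + (-0.0145·100.57)²) = √(0.090339 + 2.126537) = 1.4889 km
2–5: √((-0.0087·111.32)² + (0.0124·100.57)²) = √(0.937961 + 1.555179) = 1.5790 km
2–6: √((0.0086·111.32)² + (-0.0074·100.57)²) = √(0.916523 + 0.553860) = 1.2126 km
2–7: √((0.0217·111.32)² + (0.0136·100.57)²) = √(5.835336 + 1.870746) = 2.7760 km
3–4: √((-0.0170·111.32)² + (-0.0149·100.57)²) = √(3.581329 + 2.245481) = 2.4139 km
3–5: √((-0.0230·111.32)² + (0.0120·100.57)²) = √(6.555443 + 1.456463) = 2.8305 km
3–6: √((-0.0057·111.32)² + (-0.0078·100.57)²) = √(0.402621 + 0.615356) = 1.0089 km
3–7: √((0.0074·111.32)² + (0.0132·100.57)²) = √(0.678594 + 1.762320) = 1.5623 km
4–5: √((-0.0060·111.32)² + (0.0269·100.57)²) = √(0.446117 + 7.318827) = 2.7866 km
4–6: √((0.0113·111.32)² + (0.0071·100.57)²) = √(1.582353 + 0.509863) = 1.4464 km
4–7: √((0.0244·111.32)² + (0.0281·100.57)²) = √(7.377786 + 7.986372) = 3.9197 km
5–6: √((0.0173·111.32)² + (-0.0198·100.57)²) = √(3.708844 + 3.965220) = 2.7702 km
5–7: √((0.0304·111.32)² + (0.0012·100.57)²) = √(11.452322 + 0.014565) = 3.3863 km
6–7: √((0.0131·111.32)² + (0.0210·100.57)²) = √(2.126616 + 4.460417) = 2.5665 km
Closest pair: 1–3 at 0.3435 km.

1 and 3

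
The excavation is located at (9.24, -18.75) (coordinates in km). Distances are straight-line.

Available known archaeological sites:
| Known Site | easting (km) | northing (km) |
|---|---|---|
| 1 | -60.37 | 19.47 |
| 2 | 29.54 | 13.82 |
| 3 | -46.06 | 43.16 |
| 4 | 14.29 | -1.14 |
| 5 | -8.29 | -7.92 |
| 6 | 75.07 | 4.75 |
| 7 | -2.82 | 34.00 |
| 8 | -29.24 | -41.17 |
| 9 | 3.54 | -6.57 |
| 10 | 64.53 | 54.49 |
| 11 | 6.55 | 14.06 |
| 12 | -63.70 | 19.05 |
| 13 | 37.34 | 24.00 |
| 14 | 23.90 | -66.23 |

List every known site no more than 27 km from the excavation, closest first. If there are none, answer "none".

Distances from (9.24, -18.75):
1: 79.41 km
2: 38.38 km
3: 83.01 km
4: 18.32 km
5: 20.61 km
6: 69.90 km
7: 54.11 km
8: 44.54 km
9: 13.45 km
10: 91.77 km
11: 32.92 km
12: 82.15 km
13: 51.16 km
14: 49.69 km
Threshold 27 km: 9 (13.45 km), 4 (18.32 km), 5 (20.61 km) are within range.

9, 4, 5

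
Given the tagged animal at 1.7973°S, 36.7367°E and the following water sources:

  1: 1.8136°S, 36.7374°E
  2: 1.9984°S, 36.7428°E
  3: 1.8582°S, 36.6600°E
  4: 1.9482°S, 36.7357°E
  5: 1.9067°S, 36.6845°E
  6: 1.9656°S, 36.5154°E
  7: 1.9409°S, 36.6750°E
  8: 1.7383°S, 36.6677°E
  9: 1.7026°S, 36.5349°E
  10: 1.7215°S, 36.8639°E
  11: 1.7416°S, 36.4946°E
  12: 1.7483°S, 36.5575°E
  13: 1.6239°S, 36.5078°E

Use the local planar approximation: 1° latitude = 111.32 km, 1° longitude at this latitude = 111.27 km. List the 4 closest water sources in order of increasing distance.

Distances from 1.7973°S, 36.7367°E:
1: √((-0.0163·111.32)² + (0.0007·111.27)²) = √(3.292468 + 0.006067) = 1.8162 km
2: √((-0.2011·111.32)² + (0.0061·111.27)²) = √(501.153233 + 0.460697) = 22.3967 km
3: √((-0.0609·111.32)² + (-0.0767·111.27)²) = √(45.960102 + 72.836137) = 10.8994 km
4: √((-0.1509·111.32)² + (-0.0010·111.27)²) = √(282.179120 + 0.012381) = 16.7986 km
5: √((-0.1094·111.32)² + (-0.0522·111.27)²) = √(148.313621 + 33.736279) = 13.4926 km
6: √((-0.1683·111.32)² + (-0.2213·111.27)²) = √(351.006070 + 606.343888) = 30.9411 km
7: √((-0.1436·111.32)² + (-0.0617·111.27)²) = √(255.537873 + 47.133154) = 17.3974 km
8: √((0.0590·111.32)² + (-0.0690·111.27)²) = √(43.137048 + 58.946002) = 10.1036 km
9: √((0.0947·111.32)² + (-0.2018·111.27)²) = √(111.133848 + 504.194960) = 24.8058 km
10: √((0.0758·111.32)² + (0.1272·111.27)²) = √(71.200789 + 200.322808) = 16.4780 km
11: √((0.0557·111.32)² + (-0.2421·111.27)²) = √(38.446498 + 725.681004) = 27.6429 km
12: √((0.0490·111.32)² + (-0.1792·111.27)²) = √(29.753534 + 397.587010) = 20.6722 km
13: √((0.1734·111.32)² + (-0.2289·111.27)²) = √(372.601485 + 648.705771) = 31.9579 km
Sorted: 1 (1.8162 km) < 8 (10.1036 km) < 3 (10.8994 km) < 5 (13.4926 km) < 10 (16.4780 km) < 4 (16.7986 km) < …

1, 8, 3, 5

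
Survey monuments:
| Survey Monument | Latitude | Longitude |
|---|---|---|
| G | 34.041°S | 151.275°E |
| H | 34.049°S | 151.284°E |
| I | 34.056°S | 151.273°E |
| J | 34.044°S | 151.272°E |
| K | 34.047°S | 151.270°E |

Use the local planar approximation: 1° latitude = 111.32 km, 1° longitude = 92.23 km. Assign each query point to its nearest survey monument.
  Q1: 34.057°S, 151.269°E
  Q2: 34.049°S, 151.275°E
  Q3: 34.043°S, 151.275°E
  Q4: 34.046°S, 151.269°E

Q1 at 34.057°S, 151.269°E:
  G: √((0.016·111.32)² + (0.006·92.23)²) = √(3.17239 + 0.30623) = 1.865 km
  H: √((0.008·111.32)² + (0.015·92.23)²) = √(0.79310 + 1.91393) = 1.645 km
  I: √((0.001·111.32)² + (0.004·92.23)²) = √(0.01239 + 0.13610) = 0.385 km
  J: √((0.013·111.32)² + (0.003·92.23)²) = √(2.09427 + 0.07656) = 1.473 km
  K: √((0.010·111.32)² + (0.001·92.23)²) = √(1.23921 + 0.00851) = 1.117 km
  → nearest: I (0.385 km)
Q2 at 34.049°S, 151.275°E:
  G: √((0.008·111.32)² + (0.000·92.23)²) = √(0.79310 + 0.00000) = 0.891 km
  H: √((0.000·111.32)² + (0.009·92.23)²) = √(0.00000 + 0.68902) = 0.830 km
  I: √((-0.007·111.32)² + (-0.002·92.23)²) = √(0.60721 + 0.03403) = 0.801 km
  J: √((0.005·111.32)² + (-0.003·92.23)²) = √(0.30980 + 0.07656) = 0.622 km
  K: √((0.002·111.32)² + (-0.005·92.23)²) = √(0.04957 + 0.21266) = 0.512 km
  → nearest: K (0.512 km)
Q3 at 34.043°S, 151.275°E:
  G: √((0.002·111.32)² + (0.000·92.23)²) = √(0.04957 + 0.00000) = 0.223 km
  H: √((-0.006·111.32)² + (0.009·92.23)²) = √(0.44612 + 0.68902) = 1.065 km
  I: √((-0.013·111.32)² + (-0.002·92.23)²) = √(2.09427 + 0.03403) = 1.459 km
  J: √((-0.001·111.32)² + (-0.003·92.23)²) = √(0.01239 + 0.07656) = 0.298 km
  K: √((-0.004·111.32)² + (-0.005·92.23)²) = √(0.19827 + 0.21266) = 0.641 km
  → nearest: G (0.223 km)
Q4 at 34.046°S, 151.269°E:
  G: √((0.005·111.32)² + (0.006·92.23)²) = √(0.30980 + 0.30623) = 0.785 km
  H: √((-0.003·111.32)² + (0.015·92.23)²) = √(0.11153 + 1.91393) = 1.423 km
  I: √((-0.010·111.32)² + (0.004·92.23)²) = √(1.23921 + 0.13610) = 1.173 km
  J: √((0.002·111.32)² + (0.003·92.23)²) = √(0.04957 + 0.07656) = 0.355 km
  K: √((-0.001·111.32)² + (0.001·92.23)²) = √(0.01239 + 0.00851) = 0.145 km
  → nearest: K (0.145 km)

Q1→I; Q2→K; Q3→G; Q4→K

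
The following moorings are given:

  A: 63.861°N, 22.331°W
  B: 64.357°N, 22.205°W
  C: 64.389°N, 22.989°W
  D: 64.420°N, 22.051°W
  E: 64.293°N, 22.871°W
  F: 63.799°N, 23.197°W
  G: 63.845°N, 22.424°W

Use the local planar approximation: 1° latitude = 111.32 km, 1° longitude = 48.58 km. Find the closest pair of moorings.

Pairwise distances:
A–B: 55.553 km
A–C: 66.907 km
A–D: 63.697 km
A–E: 54.780 km
A–F: 42.633 km
A–G: 4.856 km
B–C: 38.253 km
B–D: 10.254 km
B–E: 33.129 km
B–F: 78.619 km
B–G: 57.980 km
C–D: 45.699 km
C–E: 12.127 km
C–F: 66.452 km
C–G: 66.488 km
D–E: 42.270 km
D–F: 88.760 km
D–G: 66.524 km
E–F: 57.227 km
E–G: 54.394 km
F–G: 37.900 km
Closest pair: A–G at 4.856 km.

A and G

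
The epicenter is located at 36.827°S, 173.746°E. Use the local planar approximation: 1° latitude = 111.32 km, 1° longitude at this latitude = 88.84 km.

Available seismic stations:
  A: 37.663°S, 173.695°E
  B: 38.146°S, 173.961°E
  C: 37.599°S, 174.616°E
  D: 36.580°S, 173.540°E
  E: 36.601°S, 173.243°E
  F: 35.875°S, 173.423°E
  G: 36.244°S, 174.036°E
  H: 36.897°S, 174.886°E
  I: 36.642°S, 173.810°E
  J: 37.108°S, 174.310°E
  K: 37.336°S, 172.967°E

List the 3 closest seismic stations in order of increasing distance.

Distances from 36.827°S, 173.746°E:
A: √((-0.836·111.32)² + (-0.051·88.84)²) = √(8660.81875 + 20.52851) = 93.174 km
B: √((-1.319·111.32)² + (0.215·88.84)²) = √(21559.36605 + 364.83292) = 148.068 km
C: √((-0.772·111.32)² + (0.870·88.84)²) = √(7385.51860 + 5973.86776) = 115.583 km
D: √((0.247·111.32)² + (-0.206·88.84)²) = √(756.03222 + 334.92807) = 33.030 km
E: √((0.226·111.32)² + (-0.503·88.84)²) = √(632.94107 + 1996.88507) = 51.282 km
F: √((0.952·111.32)² + (-0.323·88.84)²) = √(11231.04823 + 823.42139) = 109.793 km
G: √((0.583·111.32)² + (0.290·88.84)²) = √(4211.95289 + 663.76308) = 69.826 km
H: √((-0.070·111.32)² + (1.140·88.84)²) = √(60.72150 + 10257.15226) = 101.577 km
I: √((0.185·111.32)² + (0.064·88.84)²) = √(424.12107 + 32.32787) = 21.365 km
J: √((-0.281·111.32)² + (0.564·88.84)²) = √(978.49596 + 2510.58719) = 59.068 km
K: √((-0.509·111.32)² + (-0.779·88.84)²) = √(3210.56865 + 4789.52026) = 89.443 km
Sorted: I (21.365 km) < D (33.030 km) < E (51.282 km) < J (59.068 km) < G (69.826 km) < …

I, D, E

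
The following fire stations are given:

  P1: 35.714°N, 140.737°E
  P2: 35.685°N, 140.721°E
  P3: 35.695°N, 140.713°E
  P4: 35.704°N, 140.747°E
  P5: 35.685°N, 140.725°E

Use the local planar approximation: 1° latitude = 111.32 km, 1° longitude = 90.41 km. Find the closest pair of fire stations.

P2 and P5

Pairwise distances:
P1–P2: √((-0.029·111.32)² + (-0.016·90.41)²) = √(10.42179 + 2.09254) = 3.538 km
P1–P3: √((-0.019·111.32)² + (-0.024·90.41)²) = √(4.47356 + 4.70821) = 3.030 km
P1–P4: √((-0.010·111.32)² + (0.010·90.41)²) = √(1.23921 + 0.81740) = 1.434 km
P1–P5: √((-0.029·111.32)² + (-0.012·90.41)²) = √(10.42179 + 1.17705) = 3.406 km
P2–P3: √((0.010·111.32)² + (-0.008·90.41)²) = √(1.23921 + 0.52313) = 1.328 km
P2–P4: √((0.019·111.32)² + (0.026·90.41)²) = √(4.47356 + 5.52560) = 3.162 km
P2–P5: √((0.000·111.32)² + (0.004·90.41)²) = √(0.00000 + 0.13078) = 0.362 km
P3–P4: √((0.009·111.32)² + (0.034·90.41)²) = √(1.00376 + 9.44911) = 3.233 km
P3–P5: √((-0.010·111.32)² + (0.012·90.41)²) = √(1.23921 + 1.17705) = 1.554 km
P4–P5: √((-0.019·111.32)² + (-0.022·90.41)²) = √(4.47356 + 3.95620) = 2.903 km
Closest pair: P2–P5 at 0.362 km.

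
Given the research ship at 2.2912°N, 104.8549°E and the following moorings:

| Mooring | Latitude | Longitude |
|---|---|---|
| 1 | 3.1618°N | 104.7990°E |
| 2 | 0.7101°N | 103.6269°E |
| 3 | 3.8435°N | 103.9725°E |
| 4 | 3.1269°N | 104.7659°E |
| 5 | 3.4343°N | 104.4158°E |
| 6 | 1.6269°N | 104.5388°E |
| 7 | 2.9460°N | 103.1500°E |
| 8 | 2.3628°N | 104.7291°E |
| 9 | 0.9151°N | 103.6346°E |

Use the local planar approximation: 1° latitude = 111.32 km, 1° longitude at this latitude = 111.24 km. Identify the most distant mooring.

2

Distances from 2.2912°N, 104.8549°E:
1: 97.1145 km
2: 222.7984 km
3: 198.7349 km
4: 93.5554 km
5: 136.3027 km
6: 81.8842 km
7: 203.1787 km
8: 16.1047 km
9: 204.6788 km
Maximum: 2 at 222.7984 km.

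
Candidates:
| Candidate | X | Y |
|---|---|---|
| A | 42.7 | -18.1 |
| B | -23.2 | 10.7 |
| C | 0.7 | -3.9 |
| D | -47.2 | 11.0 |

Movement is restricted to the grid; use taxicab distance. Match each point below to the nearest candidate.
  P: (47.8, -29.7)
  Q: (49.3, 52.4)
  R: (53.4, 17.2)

P→A; Q→A; R→A

P at (47.8, -29.7):
  A: |-5.1| + |11.6| = 5.1 + 11.6 = 16.7
  B: |-71.0| + |40.4| = 71.0 + 40.4 = 111.4
  C: |-47.1| + |25.8| = 47.1 + 25.8 = 72.9
  D: |-95.0| + |40.7| = 95.0 + 40.7 = 135.7
  → nearest: A (16.7)
Q at (49.3, 52.4):
  A: |-6.6| + |-70.5| = 6.6 + 70.5 = 77.1
  B: |-72.5| + |-41.7| = 72.5 + 41.7 = 114.2
  C: |-48.6| + |-56.3| = 48.6 + 56.3 = 104.9
  D: |-96.5| + |-41.4| = 96.5 + 41.4 = 137.9
  → nearest: A (77.1)
R at (53.4, 17.2):
  A: |-10.7| + |-35.3| = 10.7 + 35.3 = 46.0
  B: |-76.6| + |-6.5| = 76.6 + 6.5 = 83.1
  C: |-52.7| + |-21.1| = 52.7 + 21.1 = 73.8
  D: |-100.6| + |-6.2| = 100.6 + 6.2 = 106.8
  → nearest: A (46.0)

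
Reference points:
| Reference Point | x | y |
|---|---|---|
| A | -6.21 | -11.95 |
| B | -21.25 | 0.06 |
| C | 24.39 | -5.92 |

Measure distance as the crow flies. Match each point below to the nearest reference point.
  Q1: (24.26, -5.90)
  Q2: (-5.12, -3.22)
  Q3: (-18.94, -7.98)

Q1 at (24.26, -5.90):
  A: √((-30.47)² + (-6.05)²) = √(928.4209 + 36.6025) = 31.06
  B: √((-45.51)² + (5.96)²) = √(2071.1601 + 35.5216) = 45.90
  C: √((0.13)² + (-0.02)²) = √(0.0169 + 0.0004) = 0.13
  → nearest: C (0.13)
Q2 at (-5.12, -3.22):
  A: √((-1.09)² + (-8.73)²) = √(1.1881 + 76.2129) = 8.80
  B: √((-16.13)² + (3.28)²) = √(260.1769 + 10.7584) = 16.46
  C: √((29.51)² + (-2.70)²) = √(870.8401 + 7.2900) = 29.63
  → nearest: A (8.80)
Q3 at (-18.94, -7.98):
  A: √((12.73)² + (-3.97)²) = √(162.0529 + 15.7609) = 13.33
  B: √((-2.31)² + (8.04)²) = √(5.3361 + 64.6416) = 8.37
  C: √((43.33)² + (2.06)²) = √(1877.4889 + 4.2436) = 43.38
  → nearest: B (8.37)

Q1→C; Q2→A; Q3→B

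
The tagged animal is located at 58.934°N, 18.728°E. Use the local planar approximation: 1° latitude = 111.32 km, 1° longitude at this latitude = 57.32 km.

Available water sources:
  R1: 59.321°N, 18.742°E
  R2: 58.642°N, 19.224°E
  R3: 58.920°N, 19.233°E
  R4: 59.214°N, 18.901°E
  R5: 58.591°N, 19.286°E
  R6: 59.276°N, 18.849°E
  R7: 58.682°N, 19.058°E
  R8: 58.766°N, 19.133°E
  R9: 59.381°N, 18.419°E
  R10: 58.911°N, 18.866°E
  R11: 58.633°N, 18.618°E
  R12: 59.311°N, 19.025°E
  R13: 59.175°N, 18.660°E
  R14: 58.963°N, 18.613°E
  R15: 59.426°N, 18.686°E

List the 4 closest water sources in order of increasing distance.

Distances from 58.934°N, 18.728°E:
R1: √((0.387·111.32)² + (0.014·57.32)²) = √(1855.95878 + 0.64397) = 43.088 km
R2: √((-0.292·111.32)² + (0.496·57.32)²) = √(1056.60363 + 808.30584) = 43.185 km
R3: √((-0.014·111.32)² + (0.505·57.32)²) = √(2.42886 + 837.90565) = 28.989 km
R4: √((0.280·111.32)² + (0.173·57.32)²) = √(971.54396 + 98.33420) = 32.709 km
R5: √((-0.343·111.32)² + (0.558·57.32)²) = √(1457.92316 + 1023.01208) = 49.809 km
R6: √((0.342·111.32)² + (0.121·57.32)²) = √(1449.43454 + 48.10421) = 38.698 km
R7: √((-0.252·111.32)² + (0.330·57.32)²) = √(786.95061 + 357.79992) = 33.834 km
R8: √((-0.168·111.32)² + (0.405·57.32)²) = √(349.75583 + 538.91765) = 29.811 km
R9: √((0.447·111.32)² + (-0.309·57.32)²) = √(2476.06158 + 313.71069) = 52.818 km
R10: √((-0.023·111.32)² + (0.138·57.32)²) = √(6.55544 + 62.57063) = 8.314 km
R11: √((-0.301·111.32)² + (-0.110·57.32)²) = √(1122.74049 + 39.75555) = 34.095 km
R12: √((0.377·111.32)² + (0.297·57.32)²) = √(1761.28281 + 289.81794) = 45.289 km
R13: √((0.241·111.32)² + (-0.068·57.32)²) = √(719.74802 + 15.19253) = 27.110 km
R14: √((0.029·111.32)² + (-0.115·57.32)²) = √(10.42179 + 43.45183) = 7.340 km
R15: √((0.492·111.32)² + (-0.042·57.32)²) = √(2999.69156 + 5.79577) = 54.822 km
Sorted: R14 (7.340 km) < R10 (8.314 km) < R13 (27.110 km) < R3 (28.989 km) < R8 (29.811 km) < R4 (32.709 km) < …

R14, R10, R13, R3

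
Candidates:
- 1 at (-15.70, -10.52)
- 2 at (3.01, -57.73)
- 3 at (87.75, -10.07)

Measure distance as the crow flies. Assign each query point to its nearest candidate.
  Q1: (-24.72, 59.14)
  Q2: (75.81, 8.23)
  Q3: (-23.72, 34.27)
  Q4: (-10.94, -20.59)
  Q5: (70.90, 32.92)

Q1→1; Q2→3; Q3→1; Q4→1; Q5→3

Q1 at (-24.72, 59.14):
  1: 70.24
  2: 120.11
  3: 132.06
  → nearest: 1 (70.24)
Q2 at (75.81, 8.23):
  1: 93.41
  2: 98.24
  3: 21.85
  → nearest: 3 (21.85)
Q3 at (-23.72, 34.27):
  1: 45.50
  2: 95.80
  3: 119.96
  → nearest: 1 (45.50)
Q4 at (-10.94, -20.59):
  1: 11.14
  2: 39.67
  3: 99.25
  → nearest: 1 (11.14)
Q5 at (70.90, 32.92):
  1: 96.88
  2: 113.25
  3: 46.17
  → nearest: 3 (46.17)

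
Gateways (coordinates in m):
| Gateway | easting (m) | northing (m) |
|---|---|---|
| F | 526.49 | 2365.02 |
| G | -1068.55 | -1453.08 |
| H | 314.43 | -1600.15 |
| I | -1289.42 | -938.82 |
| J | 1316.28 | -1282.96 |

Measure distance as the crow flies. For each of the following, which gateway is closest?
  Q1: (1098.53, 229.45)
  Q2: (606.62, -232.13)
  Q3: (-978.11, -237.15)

Q1 at (1098.53, 229.45):
  F: 2210.86 m
  G: 2743.56 m
  H: 1990.54 m
  I: 2658.41 m
  J: 1528.00 m
  → nearest: J (1528.00 m)
Q2 at (606.62, -232.13):
  F: 2598.39 m
  G: 2072.90 m
  H: 1398.88 m
  I: 2023.46 m
  J: 1268.01 m
  → nearest: J (1268.01 m)
Q3 at (-978.11, -237.15):
  F: 3005.85 m
  G: 1219.29 m
  H: 1878.41 m
  I: 767.63 m
  J: 2521.50 m
  → nearest: I (767.63 m)

Q1→J; Q2→J; Q3→I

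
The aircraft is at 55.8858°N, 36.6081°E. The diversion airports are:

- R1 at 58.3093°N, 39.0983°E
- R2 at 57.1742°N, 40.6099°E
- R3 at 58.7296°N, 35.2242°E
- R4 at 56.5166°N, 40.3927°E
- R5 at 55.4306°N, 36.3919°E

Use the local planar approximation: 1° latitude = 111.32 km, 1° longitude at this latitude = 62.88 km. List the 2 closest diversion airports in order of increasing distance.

R5, R4

Distances from 55.8858°N, 36.6081°E:
R1: 311.9325 km
R2: 289.6375 km
R3: 328.3141 km
R4: 248.1196 km
R5: 52.4648 km
Sorted: R5 (52.4648 km) < R4 (248.1196 km) < R2 (289.6375 km) < R1 (311.9325 km) < …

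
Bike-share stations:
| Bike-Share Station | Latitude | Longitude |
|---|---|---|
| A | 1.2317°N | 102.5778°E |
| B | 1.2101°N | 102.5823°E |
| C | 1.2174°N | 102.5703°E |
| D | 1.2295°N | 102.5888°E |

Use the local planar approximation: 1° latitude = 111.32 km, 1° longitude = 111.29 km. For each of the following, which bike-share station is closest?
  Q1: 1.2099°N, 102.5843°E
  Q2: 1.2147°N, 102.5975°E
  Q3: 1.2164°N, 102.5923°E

Q1 at 1.2099°N, 102.5843°E:
  A: √((0.0218·111.32)² + (-0.0065·111.29)²) = √(5.889242 + 0.523286) = 2.5323 km
  B: √((0.0002·111.32)² + (-0.0020·111.29)²) = √(0.000496 + 0.049542) = 0.2237 km
  C: √((0.0075·111.32)² + (-0.0140·111.29)²) = √(0.697058 + 2.427551) = 1.7677 km
  D: √((0.0196·111.32)² + (0.0045·111.29)²) = √(4.760565 + 0.250806) = 2.2386 km
  → nearest: B (0.2237 km)
Q2 at 1.2147°N, 102.5975°E:
  A: √((0.0170·111.32)² + (-0.0197·111.29)²) = √(3.581329 + 4.806675) = 2.8962 km
  B: √((-0.0046·111.32)² + (-0.0152·111.29)²) = √(0.262218 + 2.861538) = 1.7674 km
  C: √((0.0027·111.32)² + (-0.0272·111.29)²) = √(0.090339 + 9.163262) = 3.0420 km
  D: √((0.0148·111.32)² + (-0.0087·111.29)²) = √(2.714375 + 0.937456) = 1.9110 km
  → nearest: B (1.7674 km)
Q3 at 1.2164°N, 102.5923°E:
  A: √((0.0153·111.32)² + (-0.0145·111.29)²) = √(2.900877 + 2.604044) = 2.3463 km
  B: √((-0.0063·111.32)² + (-0.0100·111.29)²) = √(0.491844 + 1.238546) = 1.3154 km
  C: √((0.0010·111.32)² + (-0.0220·111.29)²) = √(0.012392 + 5.994565) = 2.4509 km
  D: √((0.0131·111.32)² + (-0.0035·111.29)²) = √(2.126616 + 0.151722) = 1.5094 km
  → nearest: B (1.3154 km)

Q1→B; Q2→B; Q3→B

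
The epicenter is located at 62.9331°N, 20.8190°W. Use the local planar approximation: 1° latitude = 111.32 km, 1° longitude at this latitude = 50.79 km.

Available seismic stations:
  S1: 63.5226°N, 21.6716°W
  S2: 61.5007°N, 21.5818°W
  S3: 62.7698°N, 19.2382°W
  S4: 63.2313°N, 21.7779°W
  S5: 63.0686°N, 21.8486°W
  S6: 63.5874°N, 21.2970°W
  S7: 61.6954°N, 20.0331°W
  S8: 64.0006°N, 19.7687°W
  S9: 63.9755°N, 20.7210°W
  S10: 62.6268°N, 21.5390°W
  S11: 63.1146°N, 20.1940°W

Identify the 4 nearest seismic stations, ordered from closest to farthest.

Distances from 62.9331°N, 20.8190°W:
S1: √((0.5895·111.32)² + (-0.8526·50.79)²) = √(4306.396503 + 1875.197789) = 78.6231 km
S2: √((-1.4324·111.32)² + (-0.7628·50.79)²) = √(25425.823038 + 1500.989985) = 164.0939 km
S3: √((-0.1633·111.32)² + (1.5808·50.79)²) = √(330.459898 + 6446.296544) = 82.3211 km
S4: √((0.2982·111.32)² + (-0.9589·50.79)²) = √(1101.949453 + 2371.936526) = 58.9397 km
S5: √((0.1355·111.32)² + (-1.0296·50.79)²) = √(227.522832 + 2734.598010) = 54.4254 km
S6: √((0.6543·111.32)² + (-0.4780·50.79)²) = √(5305.181371 + 589.402833) = 76.7762 km
S7: √((-1.2377·111.32)² + (0.7859·50.79)²) = √(18983.538928 + 1593.275959) = 143.4462 km
S8: √((1.0675·111.32)² + (1.0503·50.79)²) = √(14121.543323 + 2845.660966) = 130.2582 km
S9: √((1.0424·111.32)² + (0.0980·50.79)²) = √(13465.274173 + 24.774710) = 116.1467 km
S10: √((-0.3063·111.32)² + (-0.7200·50.79)²) = √(1162.626958 + 1337.277133) = 49.9990 km
S11: √((0.1815·111.32)² + (0.6250·50.79)²) = √(408.225053 + 1007.665664) = 37.6283 km
Sorted: S11 (37.6283 km) < S10 (49.9990 km) < S5 (54.4254 km) < S4 (58.9397 km) < S6 (76.7762 km) < S1 (78.6231 km) < …

S11, S10, S5, S4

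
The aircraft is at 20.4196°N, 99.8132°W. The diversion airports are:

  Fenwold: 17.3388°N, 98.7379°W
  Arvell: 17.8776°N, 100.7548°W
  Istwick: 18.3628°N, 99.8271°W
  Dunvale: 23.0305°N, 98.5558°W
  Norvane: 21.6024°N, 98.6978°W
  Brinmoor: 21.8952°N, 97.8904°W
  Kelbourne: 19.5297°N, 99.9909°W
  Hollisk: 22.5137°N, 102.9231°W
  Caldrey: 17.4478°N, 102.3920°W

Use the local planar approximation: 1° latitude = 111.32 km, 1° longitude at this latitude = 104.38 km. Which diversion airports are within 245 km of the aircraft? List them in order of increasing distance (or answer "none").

Kelbourne, Norvane, Istwick

Distances from 20.4196°N, 99.8132°W:
Fenwold: 360.8541 km
Arvell: 299.5578 km
Istwick: 228.9676 km
Dunvale: 318.9054 km
Norvane: 175.7603 km
Brinmoor: 259.3527 km
Kelbourne: 100.7852 km
Hollisk: 399.6439 km
Caldrey: 426.4946 km
Threshold 245 km: Kelbourne (100.7852 km), Norvane (175.7603 km), Istwick (228.9676 km) are within range.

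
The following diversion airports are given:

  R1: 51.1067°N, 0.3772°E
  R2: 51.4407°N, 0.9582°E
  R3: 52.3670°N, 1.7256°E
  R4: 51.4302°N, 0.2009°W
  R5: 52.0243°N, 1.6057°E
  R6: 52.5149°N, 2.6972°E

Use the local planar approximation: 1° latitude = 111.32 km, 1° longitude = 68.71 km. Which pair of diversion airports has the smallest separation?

Pairwise distances:
R1–R2: 54.5533 km
R1–R3: 168.1276 km
R1–R4: 53.6157 km
R1–R5: 132.5109 km
R1–R6: 223.5724 km
R2–R3: 115.8149 km
R2–R4: 79.6503 km
R2–R5: 78.7398 km
R2–R6: 169.0457 km
R3–R4: 168.5142 km
R3–R5: 39.0288 km
R3–R6: 68.7589 km
R4–R5: 140.6502 km
R4–R6: 232.8785 km
R5–R6: 92.7749 km
Closest pair: R3–R5 at 39.0288 km.

R3 and R5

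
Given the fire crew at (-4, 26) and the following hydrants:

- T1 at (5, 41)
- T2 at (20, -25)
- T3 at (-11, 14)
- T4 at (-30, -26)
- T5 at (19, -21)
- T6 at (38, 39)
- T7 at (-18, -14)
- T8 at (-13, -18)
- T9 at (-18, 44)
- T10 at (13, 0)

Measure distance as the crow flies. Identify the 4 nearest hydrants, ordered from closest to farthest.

Distances from (-4, 26):
T1: √((9)² + (15)²) = √(81.000 + 225.000) = 17.5
T2: √((24)² + (-51)²) = √(576.000 + 2601.000) = 56.4
T3: √((-7)² + (-12)²) = √(49.000 + 144.000) = 13.9
T4: √((-26)² + (-52)²) = √(676.000 + 2704.000) = 58.1
T5: √((23)² + (-47)²) = √(529.000 + 2209.000) = 52.3
T6: √((42)² + (13)²) = √(1764.000 + 169.000) = 44.0
T7: √((-14)² + (-40)²) = √(196.000 + 1600.000) = 42.4
T8: √((-9)² + (-44)²) = √(81.000 + 1936.000) = 44.9
T9: √((-14)² + (18)²) = √(196.000 + 324.000) = 22.8
T10: √((17)² + (-26)²) = √(289.000 + 676.000) = 31.1
Sorted: T3 (13.9) < T1 (17.5) < T9 (22.8) < T10 (31.1) < T7 (42.4) < T6 (44.0) < …

T3, T1, T9, T10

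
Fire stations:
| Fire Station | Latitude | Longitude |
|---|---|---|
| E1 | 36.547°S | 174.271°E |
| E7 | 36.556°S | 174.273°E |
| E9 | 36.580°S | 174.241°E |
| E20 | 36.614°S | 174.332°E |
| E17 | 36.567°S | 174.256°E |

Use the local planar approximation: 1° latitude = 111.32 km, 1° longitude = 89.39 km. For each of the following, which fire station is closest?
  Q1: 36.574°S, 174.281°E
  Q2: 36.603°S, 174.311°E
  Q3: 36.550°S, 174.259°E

Q1→E7; Q2→E20; Q3→E1

Q1 at 36.574°S, 174.281°E:
  E1: √((0.027·111.32)² + (-0.010·89.39)²) = √(9.03387 + 0.79906) = 3.136 km
  E7: √((0.018·111.32)² + (-0.008·89.39)²) = √(4.01505 + 0.51140) = 2.128 km
  E9: √((-0.006·111.32)² + (-0.040·89.39)²) = √(0.44612 + 12.78492) = 3.637 km
  E20: √((-0.040·111.32)² + (0.051·89.39)²) = √(19.82743 + 20.78348) = 6.373 km
  E17: √((0.007·111.32)² + (-0.025·89.39)²) = √(0.60721 + 4.99411) = 2.367 km
  → nearest: E7 (2.128 km)
Q2 at 36.603°S, 174.311°E:
  E1: √((0.056·111.32)² + (-0.040·89.39)²) = √(38.86176 + 12.78492) = 7.187 km
  E7: √((0.047·111.32)² + (-0.038·89.39)²) = √(27.37424 + 11.53839) = 6.238 km
  E9: √((0.023·111.32)² + (-0.070·89.39)²) = √(6.55544 + 39.15380) = 6.761 km
  E20: √((-0.011·111.32)² + (0.021·89.39)²) = √(1.49945 + 3.52384) = 2.241 km
  E17: √((0.036·111.32)² + (-0.055·89.39)²) = √(16.06022 + 24.17148) = 6.343 km
  → nearest: E20 (2.241 km)
Q3 at 36.550°S, 174.259°E:
  E1: √((0.003·111.32)² + (0.012·89.39)²) = √(0.11153 + 1.15064) = 1.123 km
  E7: √((-0.006·111.32)² + (0.014·89.39)²) = √(0.44612 + 1.56615) = 1.419 km
  E9: √((-0.030·111.32)² + (-0.018·89.39)²) = √(11.15293 + 2.58895) = 3.707 km
  E20: √((-0.064·111.32)² + (0.073·89.39)²) = √(50.75822 + 42.58176) = 9.661 km
  E17: √((-0.017·111.32)² + (-0.003·89.39)²) = √(3.58133 + 0.07192) = 1.911 km
  → nearest: E1 (1.123 km)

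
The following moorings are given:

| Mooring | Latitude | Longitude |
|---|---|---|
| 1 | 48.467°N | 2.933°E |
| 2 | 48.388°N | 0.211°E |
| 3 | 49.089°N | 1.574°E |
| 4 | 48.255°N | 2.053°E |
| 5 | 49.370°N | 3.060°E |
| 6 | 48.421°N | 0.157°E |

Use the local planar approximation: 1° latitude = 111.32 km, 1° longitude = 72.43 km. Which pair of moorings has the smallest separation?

2 and 6

Pairwise distances:
1–2: 197.351 km
1–3: 120.346 km
1–4: 67.967 km
1–5: 100.942 km
1–6: 201.131 km
2–3: 125.839 km
2–4: 134.235 km
2–5: 233.520 km
2–6: 5.366 km
3–4: 99.112 km
3–5: 112.084 km
3–6: 126.741 km
4–5: 143.965 km
4–6: 138.565 km
5–6: 235.311 km
Closest pair: 2–6 at 5.366 km.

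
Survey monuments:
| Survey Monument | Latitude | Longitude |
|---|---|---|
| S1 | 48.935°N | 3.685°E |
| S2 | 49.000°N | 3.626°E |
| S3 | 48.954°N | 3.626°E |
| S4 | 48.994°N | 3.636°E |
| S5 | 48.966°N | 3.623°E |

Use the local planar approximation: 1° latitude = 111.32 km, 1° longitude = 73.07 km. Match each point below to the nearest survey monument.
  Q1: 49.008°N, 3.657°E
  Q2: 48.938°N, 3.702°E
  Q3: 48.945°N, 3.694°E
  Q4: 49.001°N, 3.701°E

Q1→S4; Q2→S1; Q3→S1; Q4→S4

Q1 at 49.008°N, 3.657°E:
  S1: √((-0.073·111.32)² + (0.028·73.07)²) = √(66.03773 + 4.18595) = 8.380 km
  S2: √((-0.008·111.32)² + (-0.031·73.07)²) = √(0.79310 + 5.13100) = 2.434 km
  S3: √((-0.054·111.32)² + (-0.031·73.07)²) = √(36.13549 + 5.13100) = 6.424 km
  S4: √((-0.014·111.32)² + (-0.021·73.07)²) = √(2.42886 + 2.35460) = 2.187 km
  S5: √((-0.042·111.32)² + (-0.034·73.07)²) = √(21.85974 + 6.17214) = 5.295 km
  → nearest: S4 (2.187 km)
Q2 at 48.938°N, 3.702°E:
  S1: √((-0.003·111.32)² + (-0.017·73.07)²) = √(0.11153 + 1.54304) = 1.286 km
  S2: √((0.062·111.32)² + (-0.076·73.07)²) = √(47.63540 + 30.83936) = 8.859 km
  S3: √((0.016·111.32)² + (-0.076·73.07)²) = √(3.17239 + 30.83936) = 5.832 km
  S4: √((0.056·111.32)² + (-0.066·73.07)²) = √(38.86176 + 23.25766) = 7.882 km
  S5: √((0.028·111.32)² + (-0.079·73.07)²) = √(9.71544 + 33.32210) = 6.560 km
  → nearest: S1 (1.286 km)
Q3 at 48.945°N, 3.694°E:
  S1: √((-0.010·111.32)² + (-0.009·73.07)²) = √(1.23921 + 0.43248) = 1.293 km
  S2: √((0.055·111.32)² + (-0.068·73.07)²) = √(37.48623 + 24.68858) = 7.885 km
  S3: √((0.009·111.32)² + (-0.068·73.07)²) = √(1.00376 + 24.68858) = 5.069 km
  S4: √((0.049·111.32)² + (-0.058·73.07)²) = √(29.75353 + 17.96115) = 6.908 km
  S5: √((0.021·111.32)² + (-0.071·73.07)²) = √(5.46493 + 26.91503) = 5.690 km
  → nearest: S1 (1.293 km)
Q4 at 49.001°N, 3.701°E:
  S1: √((-0.066·111.32)² + (-0.016·73.07)²) = √(53.98017 + 1.36684) = 7.440 km
  S2: √((-0.001·111.32)² + (-0.075·73.07)²) = √(0.01239 + 30.03314) = 5.481 km
  S3: √((-0.047·111.32)² + (-0.075·73.07)²) = √(27.37424 + 30.03314) = 7.577 km
  S4: √((-0.007·111.32)² + (-0.065·73.07)²) = √(0.60721 + 22.55823) = 4.813 km
  S5: √((-0.035·111.32)² + (-0.078·73.07)²) = √(15.18037 + 32.48384) = 6.904 km
  → nearest: S4 (4.813 km)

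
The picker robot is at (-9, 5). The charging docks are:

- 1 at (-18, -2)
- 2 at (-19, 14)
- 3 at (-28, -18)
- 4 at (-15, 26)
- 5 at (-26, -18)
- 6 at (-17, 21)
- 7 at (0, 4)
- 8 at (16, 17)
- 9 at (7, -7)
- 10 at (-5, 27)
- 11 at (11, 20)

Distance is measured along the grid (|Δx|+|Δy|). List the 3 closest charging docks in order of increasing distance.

Distances from (-9, 5):
1: |-9| + |-7| = 9 + 7 = 16
2: |-10| + |9| = 10 + 9 = 19
3: |-19| + |-23| = 19 + 23 = 42
4: |-6| + |21| = 6 + 21 = 27
5: |-17| + |-23| = 17 + 23 = 40
6: |-8| + |16| = 8 + 16 = 24
7: |9| + |-1| = 9 + 1 = 10
8: |25| + |12| = 25 + 12 = 37
9: |16| + |-12| = 16 + 12 = 28
10: |4| + |22| = 4 + 22 = 26
11: |20| + |15| = 20 + 15 = 35
Sorted: 7 (10) < 1 (16) < 2 (19) < 6 (24) < 10 (26) < …

7, 1, 2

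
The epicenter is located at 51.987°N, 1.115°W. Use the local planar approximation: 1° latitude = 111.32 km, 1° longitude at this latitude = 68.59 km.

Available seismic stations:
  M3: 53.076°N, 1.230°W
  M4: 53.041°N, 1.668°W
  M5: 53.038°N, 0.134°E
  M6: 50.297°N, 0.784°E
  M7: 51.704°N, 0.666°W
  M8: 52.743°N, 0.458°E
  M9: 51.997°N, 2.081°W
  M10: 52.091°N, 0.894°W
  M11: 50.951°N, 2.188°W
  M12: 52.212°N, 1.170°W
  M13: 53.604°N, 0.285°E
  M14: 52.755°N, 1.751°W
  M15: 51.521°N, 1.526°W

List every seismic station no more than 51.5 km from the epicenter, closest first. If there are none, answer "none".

Distances from 51.987°N, 1.115°W:
M3: 121.484 km
M4: 123.310 km
M5: 145.009 km
M6: 228.821 km
M7: 44.056 km
M8: 136.833 km
M9: 66.267 km
M10: 19.074 km
M11: 136.810 km
M12: 25.330 km
M13: 204.016 km
M14: 95.980 km
M15: 59.040 km
Threshold 51.5 km: M10 (19.074 km), M12 (25.330 km), M7 (44.056 km) are within range.

M10, M12, M7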